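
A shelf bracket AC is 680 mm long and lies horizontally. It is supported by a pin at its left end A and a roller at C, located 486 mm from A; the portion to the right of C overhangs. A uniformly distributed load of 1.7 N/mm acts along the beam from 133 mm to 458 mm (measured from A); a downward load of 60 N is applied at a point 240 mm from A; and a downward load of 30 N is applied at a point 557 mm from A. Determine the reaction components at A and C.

Resultant of the distributed load: 1.7 × 325 = 552.5 N at 295.5 mm from A.
Moments about A: C_y·486 − (1.7·325)·295.5 − 60·240 − 30·557 = 0 → C_y = 194373.75/486 = 399.946 ≈ 399.9 N.
ΣF_y = 0: A_y + 399.946 − 1.7·325 − 60 − 30 = 0 → A_y = 242.6 N.
ΣF_x = 0: no horizontal applied forces, so A_x = 0.

A_x = 0, A_y = 242.6 N, C_y = 399.9 N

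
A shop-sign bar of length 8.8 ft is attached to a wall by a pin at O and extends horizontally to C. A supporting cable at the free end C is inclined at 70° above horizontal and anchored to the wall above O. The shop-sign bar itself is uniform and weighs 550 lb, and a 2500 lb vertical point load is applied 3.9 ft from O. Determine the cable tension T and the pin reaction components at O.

ΣM about O: T·sin70°·8.8 − 550·4.4 − 2500·3.9 = 0 → T = 12170/(8.8·0.939693) = 1471.71 ≈ 1472 lb.
ΣF_x = 0: O_x − T·cos70° = 0 → O_x = 1471.71 × 0.34202 = 503.4 lb.
ΣF_y = 0: O_y + T·sin70° − 550 − 2500 = 0 → O_y = 3050 − 1471.71 × 0.939693 = 1667 lb.

T = 1472 lb, O_x = 503.4 lb, O_y = 1667 lb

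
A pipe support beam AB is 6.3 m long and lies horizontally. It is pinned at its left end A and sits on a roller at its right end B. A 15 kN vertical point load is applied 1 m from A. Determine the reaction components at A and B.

Taking moments about A: B_y·6.3 − 15·1 = 0 → B_y = 15/6.3 = 2.38095 ≈ 2.381 kN.
ΣF_y = 0: A_y + 2.38095 − 15 = 0 → A_y = 12.62 kN.
ΣF_x = 0: no horizontal applied forces, so A_x = 0.

A_x = 0, A_y = 12.62 kN, B_y = 2.381 kN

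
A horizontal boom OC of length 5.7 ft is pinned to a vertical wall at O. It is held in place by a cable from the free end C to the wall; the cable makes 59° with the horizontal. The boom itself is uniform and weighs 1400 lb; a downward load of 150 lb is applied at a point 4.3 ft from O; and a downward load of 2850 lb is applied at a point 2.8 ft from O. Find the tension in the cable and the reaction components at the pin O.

ΣM about O: T·sin59°·5.7 − 1400·2.85 − 150·4.3 − 2850·2.8 = 0 → T = 12615/(5.7·0.857167) = 2581.94 ≈ 2582 lb.
ΣF_x = 0: O_x − T·cos59° = 0 → O_x = 2581.94 × 0.515038 = 1330 lb.
ΣF_y = 0: O_y + T·sin59° − 1400 − 150 − 2850 = 0 → O_y = 4400 − 2581.94 × 0.857167 = 2187 lb.

T = 2582 lb, O_x = 1330 lb, O_y = 2187 lb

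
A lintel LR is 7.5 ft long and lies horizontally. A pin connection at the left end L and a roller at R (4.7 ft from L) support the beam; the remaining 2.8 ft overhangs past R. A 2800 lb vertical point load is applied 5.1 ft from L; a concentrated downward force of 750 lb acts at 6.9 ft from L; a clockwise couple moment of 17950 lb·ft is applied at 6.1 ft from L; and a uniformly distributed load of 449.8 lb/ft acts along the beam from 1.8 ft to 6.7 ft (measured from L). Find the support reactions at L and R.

Resultant of the distributed load: 449.8 × 4.9 = 2204.02 lb at 4.25 ft from L.
Taking moments about L: R_y·4.7 − 2800·5.1 − 750·6.9 − 17950 − (449.8·4.9)·4.25 = 0 → R_y = 46772.085/4.7 = 9951.51 ≈ 9952 lb.
ΣF_y = 0: L_y + 9951.51 − 2800 − 750 − 449.8·4.9 = 0 → L_y = -4197 lb.
ΣF_x = 0: no horizontal applied forces, so L_x = 0.

L_x = 0, L_y = -4197 lb, R_y = 9952 lb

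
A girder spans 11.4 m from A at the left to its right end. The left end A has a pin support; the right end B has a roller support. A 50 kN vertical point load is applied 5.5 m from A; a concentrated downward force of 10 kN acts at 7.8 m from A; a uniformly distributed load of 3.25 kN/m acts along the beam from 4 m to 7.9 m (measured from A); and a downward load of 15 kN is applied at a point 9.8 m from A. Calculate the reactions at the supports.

Resultant of the distributed load: 3.25 × 3.9 = 12.675 kN at 5.95 m from A.
Taking moments about A: B_y·11.4 − 50·5.5 − 10·7.8 − (3.25·3.9)·5.95 − 15·9.8 = 0 → B_y = 575.41625/11.4 = 50.4751 ≈ 50.48 kN.
ΣF_y = 0: A_y + 50.4751 − 50 − 10 − 3.25·3.9 − 15 = 0 → A_y = 37.20 kN.
ΣF_x = 0: no horizontal applied forces, so A_x = 0.

A_x = 0, A_y = 37.20 kN, B_y = 50.48 kN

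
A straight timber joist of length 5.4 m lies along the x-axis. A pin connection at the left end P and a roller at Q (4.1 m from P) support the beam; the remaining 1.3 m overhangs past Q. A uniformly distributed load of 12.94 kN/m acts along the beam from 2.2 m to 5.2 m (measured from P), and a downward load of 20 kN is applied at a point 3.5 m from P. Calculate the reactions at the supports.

Resultant of the distributed load: 12.94 × 3 = 38.82 kN at 3.7 m from P.
Taking moments about P: Q_y·4.1 − (12.94·3)·3.7 − 20·3.5 = 0 → Q_y = 213.634/4.1 = 52.1059 ≈ 52.11 kN.
ΣF_y = 0: P_y + 52.1059 − 12.94·3 − 20 = 0 → P_y = 6.714 kN.
ΣF_x = 0: no horizontal applied forces, so P_x = 0.

P_x = 0, P_y = 6.714 kN, Q_y = 52.11 kN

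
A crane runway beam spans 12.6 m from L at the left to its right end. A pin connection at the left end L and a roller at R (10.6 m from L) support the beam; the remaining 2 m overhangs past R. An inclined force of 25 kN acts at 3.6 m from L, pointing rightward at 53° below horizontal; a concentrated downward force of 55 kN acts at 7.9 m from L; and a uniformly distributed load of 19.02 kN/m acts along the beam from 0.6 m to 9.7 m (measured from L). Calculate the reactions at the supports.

L_x = -15.05 kN, L_y = 116.2 kN, R_y = 131.9 kN

Resultant of the distributed load: 19.02 × 9.1 = 173.082 kN at 5.15 m from L.
Taking moments about L: R_y·10.6 − 25·sin53°·3.6 − 55·7.9 − (19.02·9.1)·5.15 = 0 → R_y = 1397.75/10.6 = 131.863 ≈ 131.9 kN.
ΣF_y = 0: L_y + 131.863 − 25·sin53° − 55 − 19.02·9.1 = 0 → L_y = 116.2 kN.
ΣF_x = 0: L_x + 25·cos53° = 0 → L_x = -15.05 kN.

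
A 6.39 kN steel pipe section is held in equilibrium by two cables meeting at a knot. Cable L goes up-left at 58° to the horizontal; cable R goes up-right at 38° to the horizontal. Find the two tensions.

T_L = 5.063 kN, T_R = 3.405 kN

ΣF_x = 0: −T_L·cos58° + T_R·cos38° = 0 → T_R = 0.672477·T_L.
ΣF_y = 0: T_L·sin58° + T_R·sin38° = 6.39.
Substitute: T_L·(0.848048 + 0.672477·0.615661) = 6.39 → T_L = 5.06313 ≈ 5.063 kN.
Then T_R = 0.672477 × 5.06313 = 3.405 kN.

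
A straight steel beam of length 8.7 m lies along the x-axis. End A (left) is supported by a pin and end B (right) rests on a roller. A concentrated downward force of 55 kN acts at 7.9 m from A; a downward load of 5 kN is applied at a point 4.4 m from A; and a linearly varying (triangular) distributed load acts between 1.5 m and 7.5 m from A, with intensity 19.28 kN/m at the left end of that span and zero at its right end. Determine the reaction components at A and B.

A_x = 0, A_y = 42.10 kN, B_y = 75.74 kN

Resultant of the triangular load: ½ × 19.28 × 6 = 57.84 kN, acting at 3.5 m from A (one-third of the span from the peak).
ΣM about A: B_y·8.7 − 55·7.9 − 5·4.4 − (½·19.28·6)·3.5 = 0 → B_y = 658.94/8.7 = 75.7402 ≈ 75.74 kN.
ΣF_y = 0: A_y + 75.7402 − 55 − 5 − ½·19.28·6 = 0 → A_y = 42.10 kN.
ΣF_x = 0: no horizontal applied forces, so A_x = 0.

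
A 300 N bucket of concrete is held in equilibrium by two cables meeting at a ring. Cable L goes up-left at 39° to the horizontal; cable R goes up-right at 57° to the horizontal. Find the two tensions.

T_L = 164.3 N, T_R = 234.4 N

ΣF_x = 0: −T_L·cos39° + T_R·cos57° = 0 → T_R = 1.4269·T_L.
ΣF_y = 0: T_L·sin39° + T_R·sin57° = 300.
Substitute: T_L·(0.62932 + 1.4269·0.838671) = 300 → T_L = 164.292 ≈ 164.3 N.
Then T_R = 1.4269 × 164.292 = 234.4 N.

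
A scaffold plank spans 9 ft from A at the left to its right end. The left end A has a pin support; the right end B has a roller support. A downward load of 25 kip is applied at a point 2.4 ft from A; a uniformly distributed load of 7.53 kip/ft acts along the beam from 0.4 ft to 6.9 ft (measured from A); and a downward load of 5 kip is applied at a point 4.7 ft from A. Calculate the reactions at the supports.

A_x = 0, A_y = 49.82 kip, B_y = 29.13 kip

Resultant of the distributed load: 7.53 × 6.5 = 48.945 kip at 3.65 ft from A.
ΣM about A: B_y·9 − 25·2.4 − (7.53·6.5)·3.65 − 5·4.7 = 0 → B_y = 262.14925/9 = 29.1277 ≈ 29.13 kip.
ΣF_y = 0: A_y + 29.1277 − 25 − 7.53·6.5 − 5 = 0 → A_y = 49.82 kip.
ΣF_x = 0: no horizontal applied forces, so A_x = 0.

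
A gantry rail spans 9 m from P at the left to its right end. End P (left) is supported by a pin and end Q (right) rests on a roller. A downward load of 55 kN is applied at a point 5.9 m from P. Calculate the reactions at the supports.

Taking moments about P: Q_y·9 − 55·5.9 = 0 → Q_y = 324.5/9 = 36.0556 ≈ 36.06 kN.
ΣF_y = 0: P_y + 36.0556 − 55 = 0 → P_y = 18.94 kN.
ΣF_x = 0: no horizontal applied forces, so P_x = 0.

P_x = 0, P_y = 18.94 kN, Q_y = 36.06 kN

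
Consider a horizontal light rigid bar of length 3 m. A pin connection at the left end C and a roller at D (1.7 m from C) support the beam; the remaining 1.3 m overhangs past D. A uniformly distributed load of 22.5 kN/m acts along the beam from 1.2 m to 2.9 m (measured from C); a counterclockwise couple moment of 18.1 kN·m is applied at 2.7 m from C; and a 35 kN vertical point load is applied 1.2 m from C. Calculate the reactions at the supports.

C_x = 0, C_y = 13.07 kN, D_y = 60.18 kN

Resultant of the distributed load: 22.5 × 1.7 = 38.25 kN at 2.05 m from C.
Moments about C: D_y·1.7 − (22.5·1.7)·2.05 + 18.1 − 35·1.2 = 0 → D_y = 102.3125/1.7 = 60.1838 ≈ 60.18 kN.
ΣF_y = 0: C_y + 60.1838 − 22.5·1.7 − 35 = 0 → C_y = 13.07 kN.
ΣF_x = 0: no horizontal applied forces, so C_x = 0.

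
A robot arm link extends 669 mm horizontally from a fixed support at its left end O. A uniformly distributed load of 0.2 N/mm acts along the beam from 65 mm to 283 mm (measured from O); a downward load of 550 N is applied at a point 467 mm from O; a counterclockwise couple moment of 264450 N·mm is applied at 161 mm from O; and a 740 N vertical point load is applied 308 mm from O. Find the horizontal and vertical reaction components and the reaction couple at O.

Resultant of the distributed load: 0.2 × 218 = 43.6 N at 174 mm from O.
ΣF_x = 0: O_x = 0.
ΣF_y = 0: O_y − 0.2·218 − 550 − 740 = 0 → O_y = 1334 N.
ΣM about O: M_O − (0.2·218)·174 − 550·467 + 264450 − 740·308 = 0 → M_O = 227900 N·mm.

O_x = 0, O_y = 1334 N, M_O = 227900 N·mm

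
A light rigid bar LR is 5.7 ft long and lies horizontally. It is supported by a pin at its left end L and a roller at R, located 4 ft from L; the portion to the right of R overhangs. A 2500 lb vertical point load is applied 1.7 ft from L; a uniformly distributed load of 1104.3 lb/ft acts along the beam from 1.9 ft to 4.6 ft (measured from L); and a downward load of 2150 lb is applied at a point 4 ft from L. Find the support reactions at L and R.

L_x = 0, L_y = 1997 lb, R_y = 5635 lb

Resultant of the distributed load: 1104.3 × 2.7 = 2981.61 lb at 3.25 ft from L.
Moments about L: R_y·4 − 2500·1.7 − (1104.3·2.7)·3.25 − 2150·4 = 0 → R_y = 22540.2325/4 = 5635.06 ≈ 5635 lb.
ΣF_y = 0: L_y + 5635.06 − 2500 − 1104.3·2.7 − 2150 = 0 → L_y = 1997 lb.
ΣF_x = 0: no horizontal applied forces, so L_x = 0.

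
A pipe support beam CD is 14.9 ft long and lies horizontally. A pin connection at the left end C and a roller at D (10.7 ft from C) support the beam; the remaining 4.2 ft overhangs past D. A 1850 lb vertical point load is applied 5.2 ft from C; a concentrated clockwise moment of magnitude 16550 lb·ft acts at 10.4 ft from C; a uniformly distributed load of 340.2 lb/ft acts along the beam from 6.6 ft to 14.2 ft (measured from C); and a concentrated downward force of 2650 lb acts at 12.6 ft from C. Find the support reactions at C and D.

Resultant of the distributed load: 340.2 × 7.6 = 2585.52 lb at 10.4 ft from C.
Moments about C: D_y·10.7 − 1850·5.2 − 16550 − (340.2·7.6)·10.4 − 2650·12.6 = 0 → D_y = 86449.408/10.7 = 8079.38 ≈ 8079 lb.
ΣF_y = 0: C_y + 8079.38 − 1850 − 340.2·7.6 − 2650 = 0 → C_y = -993.9 lb.
ΣF_x = 0: no horizontal applied forces, so C_x = 0.

C_x = 0, C_y = -993.9 lb, D_y = 8079 lb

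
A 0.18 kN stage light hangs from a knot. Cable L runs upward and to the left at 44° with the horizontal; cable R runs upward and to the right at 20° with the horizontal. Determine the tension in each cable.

T_L = 0.1882 kN, T_R = 0.1441 kN

ΣF_x = 0: −T_L·cos44° + T_R·cos20° = 0 → T_R = 0.765505·T_L.
ΣF_y = 0: T_L·sin44° + T_R·sin20° = 0.18.
Substitute: T_L·(0.694658 + 0.765505·0.34202) = 0.18 → T_L = 0.188191 ≈ 0.1882 kN.
Then T_R = 0.765505 × 0.188191 = 0.1441 kN.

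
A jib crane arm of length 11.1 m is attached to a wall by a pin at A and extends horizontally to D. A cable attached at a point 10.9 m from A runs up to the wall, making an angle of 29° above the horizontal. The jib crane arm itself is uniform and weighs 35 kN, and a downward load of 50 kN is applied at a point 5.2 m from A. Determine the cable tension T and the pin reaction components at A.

T = 85.96 kN, A_x = 75.18 kN, A_y = 43.33 kN

ΣM about A: T·sin29°·10.9 − 35·5.55 − 50·5.2 = 0 → T = 454.25/(10.9·0.48481) = 85.9601 ≈ 85.96 kN.
ΣF_x = 0: A_x − T·cos29° = 0 → A_x = 85.9601 × 0.87462 = 75.18 kN.
ΣF_y = 0: A_y + T·sin29° − 35 − 50 = 0 → A_y = 85 − 85.9601 × 0.48481 = 43.33 kN.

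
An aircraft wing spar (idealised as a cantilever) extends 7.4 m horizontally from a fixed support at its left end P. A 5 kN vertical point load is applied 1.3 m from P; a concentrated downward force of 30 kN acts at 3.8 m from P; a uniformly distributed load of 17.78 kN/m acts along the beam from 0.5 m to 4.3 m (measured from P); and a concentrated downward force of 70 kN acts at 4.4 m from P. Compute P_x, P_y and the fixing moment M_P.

P_x = 0, P_y = 172.6 kN, M_P = 590.7 kN·m

Resultant of the distributed load: 17.78 × 3.8 = 67.564 kN at 2.4 m from P.
ΣF_x = 0: P_x = 0.
ΣF_y = 0: P_y − 5 − 30 − 17.78·3.8 − 70 = 0 → P_y = 172.6 kN.
ΣM about P: M_P − 5·1.3 − 30·3.8 − (17.78·3.8)·2.4 − 70·4.4 = 0 → M_P = 590.7 kN·m.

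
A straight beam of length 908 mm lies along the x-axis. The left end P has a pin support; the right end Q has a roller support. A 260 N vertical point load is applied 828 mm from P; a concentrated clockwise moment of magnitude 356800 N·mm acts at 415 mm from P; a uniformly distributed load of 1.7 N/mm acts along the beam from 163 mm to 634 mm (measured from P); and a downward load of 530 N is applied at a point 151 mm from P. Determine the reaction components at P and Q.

P_x = 0, P_y = 521.1 N, Q_y = 1070 N

Resultant of the distributed load: 1.7 × 471 = 800.7 N at 398.5 mm from P.
ΣM about P: Q_y·908 − 260·828 − 356800 − (1.7·471)·398.5 − 530·151 = 0 → Q_y = 971188.95/908 = 1069.59 ≈ 1070 N.
ΣF_y = 0: P_y + 1069.59 − 260 − 1.7·471 − 530 = 0 → P_y = 521.1 N.
ΣF_x = 0: no horizontal applied forces, so P_x = 0.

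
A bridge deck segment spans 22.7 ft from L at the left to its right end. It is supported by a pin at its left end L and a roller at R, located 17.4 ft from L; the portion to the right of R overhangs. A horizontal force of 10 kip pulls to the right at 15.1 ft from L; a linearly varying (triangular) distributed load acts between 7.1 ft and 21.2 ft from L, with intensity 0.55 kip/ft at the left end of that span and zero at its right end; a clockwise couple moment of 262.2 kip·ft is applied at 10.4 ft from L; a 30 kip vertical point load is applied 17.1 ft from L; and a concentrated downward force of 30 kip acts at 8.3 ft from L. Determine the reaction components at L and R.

Resultant of the triangular load: ½ × 0.55 × 14.1 = 3.8775 kip, acting at 11.8 ft from L (one-third of the span from the peak).
Taking moments about L: R_y·17.4 − (½·0.55·14.1)·11.8 − 262.2 − 30·17.1 − 30·8.3 = 0 → R_y = 1069.9545/17.4 = 61.4916 ≈ 61.49 kip.
ΣF_y = 0: L_y + 61.4916 − ½·0.55·14.1 − 30 − 30 = 0 → L_y = 2.386 kip.
ΣF_x = 0: L_x + 10 = 0 → L_x = -10.00 kip.

L_x = -10.00 kip, L_y = 2.386 kip, R_y = 61.49 kip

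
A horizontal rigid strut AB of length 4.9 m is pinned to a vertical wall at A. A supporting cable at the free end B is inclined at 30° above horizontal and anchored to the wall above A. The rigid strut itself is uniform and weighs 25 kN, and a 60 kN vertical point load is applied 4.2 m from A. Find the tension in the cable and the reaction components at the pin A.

T = 127.9 kN, A_x = 110.7 kN, A_y = 21.07 kN

ΣM about A: T·sin30°·4.9 − 25·2.45 − 60·4.2 = 0 → T = 313.25/(4.9·0.5) = 127.857 ≈ 127.9 kN.
ΣF_x = 0: A_x − T·cos30° = 0 → A_x = 127.857 × 0.866025 = 110.7 kN.
ΣF_y = 0: A_y + T·sin30° − 25 − 60 = 0 → A_y = 85 − 127.857 × 0.5 = 21.07 kN.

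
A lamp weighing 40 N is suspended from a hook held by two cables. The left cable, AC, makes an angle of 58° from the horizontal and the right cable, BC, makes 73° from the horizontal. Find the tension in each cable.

ΣF_x = 0: −T_AC·cos58° + T_BC·cos73° = 0 → T_BC = 1.81248·T_AC.
ΣF_y = 0: T_AC·sin58° + T_BC·sin73° = 40.
Substitute: T_AC·(0.848048 + 1.81248·0.956305) = 40 → T_AC = 15.4959 ≈ 15.50 N.
Then T_BC = 1.81248 × 15.4959 = 28.09 N.

T_AC = 15.50 N, T_BC = 28.09 N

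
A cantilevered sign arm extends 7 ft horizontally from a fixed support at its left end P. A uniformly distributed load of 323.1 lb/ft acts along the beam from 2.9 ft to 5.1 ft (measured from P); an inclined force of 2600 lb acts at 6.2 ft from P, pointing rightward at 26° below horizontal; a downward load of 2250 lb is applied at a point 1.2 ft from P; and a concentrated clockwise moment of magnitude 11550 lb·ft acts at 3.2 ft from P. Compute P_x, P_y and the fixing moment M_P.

Resultant of the distributed load: 323.1 × 2.2 = 710.82 lb at 4 ft from P.
ΣF_x = 0: P_x + 2600·cos26° = 0 → P_x = -2337 lb.
ΣF_y = 0: P_y − 323.1·2.2 − 2600·sin26° − 2250 = 0 → P_y = 4101 lb.
ΣM about P: M_P − (323.1·2.2)·4 − 2600·sin26°·6.2 − 2250·1.2 − 11550 = 0 → M_P = 24160 lb·ft.

P_x = -2337 lb, P_y = 4101 lb, M_P = 24160 lb·ft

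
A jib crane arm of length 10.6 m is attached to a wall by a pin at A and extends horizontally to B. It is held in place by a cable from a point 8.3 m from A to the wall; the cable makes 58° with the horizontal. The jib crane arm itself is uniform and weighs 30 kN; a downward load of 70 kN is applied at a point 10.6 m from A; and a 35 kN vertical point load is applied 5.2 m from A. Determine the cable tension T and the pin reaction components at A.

T = 153.9 kN, A_x = 81.53 kN, A_y = 4.518 kN

ΣM about A: T·sin58°·8.3 − 30·5.3 − 70·10.6 − 35·5.2 = 0 → T = 1083/(8.3·0.848048) = 153.861 ≈ 153.9 kN.
ΣF_x = 0: A_x − T·cos58° = 0 → A_x = 153.861 × 0.529919 = 81.53 kN.
ΣF_y = 0: A_y + T·sin58° − 30 − 70 − 35 = 0 → A_y = 135 − 153.861 × 0.848048 = 4.518 kN.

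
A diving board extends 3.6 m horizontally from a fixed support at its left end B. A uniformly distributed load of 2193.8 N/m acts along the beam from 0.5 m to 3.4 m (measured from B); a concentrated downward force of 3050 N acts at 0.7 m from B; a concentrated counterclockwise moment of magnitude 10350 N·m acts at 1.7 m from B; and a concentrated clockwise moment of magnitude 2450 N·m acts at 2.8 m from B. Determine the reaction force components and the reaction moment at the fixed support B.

B_x = 0, B_y = 9412 N, M_B = 6641 N·m

Resultant of the distributed load: 2193.8 × 2.9 = 6362.02 N at 1.95 m from B.
ΣF_x = 0: B_x = 0.
ΣF_y = 0: B_y − 2193.8·2.9 − 3050 = 0 → B_y = 9412 N.
ΣM about B: M_B − (2193.8·2.9)·1.95 − 3050·0.7 + 10350 − 2450 = 0 → M_B = 6641 N·m.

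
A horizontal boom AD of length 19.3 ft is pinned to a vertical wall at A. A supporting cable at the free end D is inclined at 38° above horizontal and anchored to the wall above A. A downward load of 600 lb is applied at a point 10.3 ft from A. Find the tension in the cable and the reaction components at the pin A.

T = 520.1 lb, A_x = 409.8 lb, A_y = 279.8 lb

ΣM about A: T·sin38°·19.3 − 600·10.3 = 0 → T = 6180/(19.3·0.615661) = 520.103 ≈ 520.1 lb.
ΣF_x = 0: A_x − T·cos38° = 0 → A_x = 520.103 × 0.788011 = 409.8 lb.
ΣF_y = 0: A_y + T·sin38° − 600 = 0 → A_y = 600 − 520.103 × 0.615661 = 279.8 lb.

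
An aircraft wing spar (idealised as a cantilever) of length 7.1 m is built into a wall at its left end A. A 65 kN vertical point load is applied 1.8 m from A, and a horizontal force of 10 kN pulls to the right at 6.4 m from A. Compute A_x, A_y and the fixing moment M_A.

ΣF_x = 0: A_x + 10 = 0 → A_x = -10.00 kN.
ΣF_y = 0: A_y − 65 = 0 → A_y = 65.00 kN.
ΣM about A: M_A − 65·1.8 = 0 → M_A = 117.0 kN·m.

A_x = -10.00 kN, A_y = 65.00 kN, M_A = 117.0 kN·m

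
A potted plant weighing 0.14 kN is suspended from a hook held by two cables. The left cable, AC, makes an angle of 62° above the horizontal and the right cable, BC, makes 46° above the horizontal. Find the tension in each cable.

ΣF_x = 0: −T_AC·cos62° + T_BC·cos46° = 0 → T_BC = 0.675831·T_AC.
ΣF_y = 0: T_AC·sin62° + T_BC·sin46° = 0.14.
Substitute: T_AC·(0.882948 + 0.675831·0.71934) = 0.14 → T_AC = 0.102257 ≈ 0.1023 kN.
Then T_BC = 0.675831 × 0.102257 = 0.06911 kN.

T_AC = 0.1023 kN, T_BC = 0.06911 kN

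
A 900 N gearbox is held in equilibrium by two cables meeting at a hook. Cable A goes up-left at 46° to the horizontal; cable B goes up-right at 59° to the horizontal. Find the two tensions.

T_A = 479.9 N, T_B = 647.2 N

ΣF_x = 0: −T_A·cos46° + T_B·cos59° = 0 → T_B = 1.34875·T_A.
ΣF_y = 0: T_A·sin46° + T_B·sin59° = 900.
Substitute: T_A·(0.71934 + 1.34875·0.857167) = 900 → T_A = 479.886 ≈ 479.9 N.
Then T_B = 1.34875 × 479.886 = 647.2 N.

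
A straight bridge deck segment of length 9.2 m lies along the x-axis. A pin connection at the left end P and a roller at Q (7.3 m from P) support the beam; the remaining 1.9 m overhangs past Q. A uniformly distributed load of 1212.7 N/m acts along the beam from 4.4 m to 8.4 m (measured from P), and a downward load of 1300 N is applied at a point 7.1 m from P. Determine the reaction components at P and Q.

Resultant of the distributed load: 1212.7 × 4 = 4850.8 N at 6.4 m from P.
ΣM about P: Q_y·7.3 − (1212.7·4)·6.4 − 1300·7.1 = 0 → Q_y = 40275.12/7.3 = 5517.14 ≈ 5517 N.
ΣF_y = 0: P_y + 5517.14 − 1212.7·4 − 1300 = 0 → P_y = 633.7 N.
ΣF_x = 0: no horizontal applied forces, so P_x = 0.

P_x = 0, P_y = 633.7 N, Q_y = 5517 N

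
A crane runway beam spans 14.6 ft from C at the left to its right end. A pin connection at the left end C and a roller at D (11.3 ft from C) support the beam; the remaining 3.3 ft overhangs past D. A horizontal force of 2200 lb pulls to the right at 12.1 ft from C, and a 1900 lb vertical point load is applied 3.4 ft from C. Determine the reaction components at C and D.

C_x = -2200 lb, C_y = 1328 lb, D_y = 571.7 lb

Moments about C: D_y·11.3 − 1900·3.4 = 0 → D_y = 6460/11.3 = 571.681 ≈ 571.7 lb.
ΣF_y = 0: C_y + 571.681 − 1900 = 0 → C_y = 1328 lb.
ΣF_x = 0: C_x + 2200 = 0 → C_x = -2200 lb.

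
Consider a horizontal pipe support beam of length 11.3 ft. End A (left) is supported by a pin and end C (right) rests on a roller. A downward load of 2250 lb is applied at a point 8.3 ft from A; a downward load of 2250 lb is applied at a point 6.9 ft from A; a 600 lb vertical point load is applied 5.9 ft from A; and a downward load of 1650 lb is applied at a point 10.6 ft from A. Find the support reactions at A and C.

ΣM about A: C_y·11.3 − 2250·8.3 − 2250·6.9 − 600·5.9 − 1650·10.6 = 0 → C_y = 55230/11.3 = 4887.61 ≈ 4888 lb.
ΣF_y = 0: A_y + 4887.61 − 2250 − 2250 − 600 − 1650 = 0 → A_y = 1862 lb.
ΣF_x = 0: no horizontal applied forces, so A_x = 0.

A_x = 0, A_y = 1862 lb, C_y = 4888 lb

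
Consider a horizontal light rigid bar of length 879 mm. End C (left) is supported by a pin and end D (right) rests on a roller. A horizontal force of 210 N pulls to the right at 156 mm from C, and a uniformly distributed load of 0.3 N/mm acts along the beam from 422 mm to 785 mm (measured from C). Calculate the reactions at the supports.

Resultant of the distributed load: 0.3 × 363 = 108.9 N at 603.5 mm from C.
Taking moments about C: D_y·879 − (0.3·363)·603.5 = 0 → D_y = 65721.15/879 = 74.7681 ≈ 74.77 N.
ΣF_y = 0: C_y + 74.7681 − 0.3·363 = 0 → C_y = 34.13 N.
ΣF_x = 0: C_x + 210 = 0 → C_x = -210.0 N.

C_x = -210.0 N, C_y = 34.13 N, D_y = 74.77 N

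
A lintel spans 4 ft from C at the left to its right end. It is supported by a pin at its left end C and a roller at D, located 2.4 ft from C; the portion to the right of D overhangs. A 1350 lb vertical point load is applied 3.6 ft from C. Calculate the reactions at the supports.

Taking moments about C: D_y·2.4 − 1350·3.6 = 0 → D_y = 4860/2.4 = 2025 lb.
ΣF_y = 0: C_y + 2025 − 1350 = 0 → C_y = -675.0 lb.
ΣF_x = 0: no horizontal applied forces, so C_x = 0.

C_x = 0, C_y = -675.0 lb, D_y = 2025 lb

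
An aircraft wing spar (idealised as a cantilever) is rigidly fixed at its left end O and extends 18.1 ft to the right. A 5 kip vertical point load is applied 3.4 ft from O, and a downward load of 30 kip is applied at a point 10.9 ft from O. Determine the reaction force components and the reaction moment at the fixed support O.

O_x = 0, O_y = 35.00 kip, M_O = 344.0 kip·ft

ΣF_x = 0: O_x = 0.
ΣF_y = 0: O_y − 5 − 30 = 0 → O_y = 35.00 kip.
ΣM about O: M_O − 5·3.4 − 30·10.9 = 0 → M_O = 344.0 kip·ft.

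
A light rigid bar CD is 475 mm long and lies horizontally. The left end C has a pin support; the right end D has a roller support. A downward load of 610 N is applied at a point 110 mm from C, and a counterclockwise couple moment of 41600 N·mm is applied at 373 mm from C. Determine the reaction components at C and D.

C_x = 0, C_y = 556.3 N, D_y = 53.68 N

Taking moments about C: D_y·475 − 610·110 + 41600 = 0 → D_y = 25500/475 = 53.6842 ≈ 53.68 N.
ΣF_y = 0: C_y + 53.6842 − 610 = 0 → C_y = 556.3 N.
ΣF_x = 0: no horizontal applied forces, so C_x = 0.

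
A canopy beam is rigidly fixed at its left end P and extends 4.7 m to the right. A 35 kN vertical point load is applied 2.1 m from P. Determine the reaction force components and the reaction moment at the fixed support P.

ΣF_x = 0: P_x = 0.
ΣF_y = 0: P_y − 35 = 0 → P_y = 35.00 kN.
ΣM about P: M_P − 35·2.1 = 0 → M_P = 73.50 kN·m.

P_x = 0, P_y = 35.00 kN, M_P = 73.50 kN·m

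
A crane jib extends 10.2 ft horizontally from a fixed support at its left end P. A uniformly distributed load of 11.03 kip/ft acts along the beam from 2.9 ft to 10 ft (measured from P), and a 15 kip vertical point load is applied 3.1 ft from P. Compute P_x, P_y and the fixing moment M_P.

P_x = 0, P_y = 93.31 kip, M_P = 551.6 kip·ft

Resultant of the distributed load: 11.03 × 7.1 = 78.313 kip at 6.45 ft from P.
ΣF_x = 0: P_x = 0.
ΣF_y = 0: P_y − 11.03·7.1 − 15 = 0 → P_y = 93.31 kip.
ΣM about P: M_P − (11.03·7.1)·6.45 − 15·3.1 = 0 → M_P = 551.6 kip·ft.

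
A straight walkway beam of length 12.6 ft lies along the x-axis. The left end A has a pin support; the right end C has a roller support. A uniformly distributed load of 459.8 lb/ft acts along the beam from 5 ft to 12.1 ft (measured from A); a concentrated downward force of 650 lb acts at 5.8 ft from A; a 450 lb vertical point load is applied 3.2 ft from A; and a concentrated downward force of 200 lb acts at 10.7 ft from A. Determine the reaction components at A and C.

Resultant of the distributed load: 459.8 × 7.1 = 3264.58 lb at 8.55 ft from A.
Moments about A: C_y·12.6 − (459.8·7.1)·8.55 − 650·5.8 − 450·3.2 − 200·10.7 = 0 → C_y = 35262.159/12.6 = 2798.58 ≈ 2799 lb.
ΣF_y = 0: A_y + 2798.58 − 459.8·7.1 − 650 − 450 − 200 = 0 → A_y = 1766 lb.
ΣF_x = 0: no horizontal applied forces, so A_x = 0.

A_x = 0, A_y = 1766 lb, C_y = 2799 lb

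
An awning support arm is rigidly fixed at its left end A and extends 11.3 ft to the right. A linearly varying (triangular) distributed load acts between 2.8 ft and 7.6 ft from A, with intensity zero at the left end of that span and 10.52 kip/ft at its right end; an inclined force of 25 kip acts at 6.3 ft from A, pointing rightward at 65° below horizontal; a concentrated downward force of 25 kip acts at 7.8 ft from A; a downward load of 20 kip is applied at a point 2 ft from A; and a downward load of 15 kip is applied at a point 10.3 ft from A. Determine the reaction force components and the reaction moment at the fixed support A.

A_x = -10.57 kip, A_y = 107.9 kip, M_A = 683.7 kip·ft

Resultant of the triangular load: ½ × 10.52 × 4.8 = 25.248 kip, acting at 6 ft from A (one-third of the span from the peak).
ΣF_x = 0: A_x + 25·cos65° = 0 → A_x = -10.57 kip.
ΣF_y = 0: A_y − ½·10.52·4.8 − 25·sin65° − 25 − 20 − 15 = 0 → A_y = 107.9 kip.
ΣM about A: M_A − (½·10.52·4.8)·6 − 25·sin65°·6.3 − 25·7.8 − 20·2 − 15·10.3 = 0 → M_A = 683.7 kip·ft.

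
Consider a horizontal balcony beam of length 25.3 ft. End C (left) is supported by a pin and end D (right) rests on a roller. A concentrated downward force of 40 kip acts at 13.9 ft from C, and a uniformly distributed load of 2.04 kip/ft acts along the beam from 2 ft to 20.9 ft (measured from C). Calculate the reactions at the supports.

C_x = 0, C_y = 39.13 kip, D_y = 39.43 kip

Resultant of the distributed load: 2.04 × 18.9 = 38.556 kip at 11.45 ft from C.
Taking moments about C: D_y·25.3 − 40·13.9 − (2.04·18.9)·11.45 = 0 → D_y = 997.4662/25.3 = 39.4255 ≈ 39.43 kip.
ΣF_y = 0: C_y + 39.4255 − 40 − 2.04·18.9 = 0 → C_y = 39.13 kip.
ΣF_x = 0: no horizontal applied forces, so C_x = 0.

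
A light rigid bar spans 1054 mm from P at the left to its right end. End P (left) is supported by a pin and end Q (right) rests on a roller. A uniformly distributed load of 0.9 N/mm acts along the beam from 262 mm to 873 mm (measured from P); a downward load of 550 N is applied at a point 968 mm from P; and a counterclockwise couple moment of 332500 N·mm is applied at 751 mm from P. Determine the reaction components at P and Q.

Resultant of the distributed load: 0.9 × 611 = 549.9 N at 567.5 mm from P.
ΣM about P: Q_y·1054 − (0.9·611)·567.5 − 550·968 + 332500 = 0 → Q_y = 511968.25/1054 = 485.738 ≈ 485.7 N.
ΣF_y = 0: P_y + 485.738 − 0.9·611 − 550 = 0 → P_y = 614.2 N.
ΣF_x = 0: no horizontal applied forces, so P_x = 0.

P_x = 0, P_y = 614.2 N, Q_y = 485.7 N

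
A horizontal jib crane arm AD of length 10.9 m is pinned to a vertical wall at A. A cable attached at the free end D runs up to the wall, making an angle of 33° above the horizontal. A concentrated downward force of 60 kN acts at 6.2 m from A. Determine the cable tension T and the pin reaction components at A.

ΣM about A: T·sin33°·10.9 − 60·6.2 = 0 → T = 372/(10.9·0.544639) = 62.6625 ≈ 62.66 kN.
ΣF_x = 0: A_x − T·cos33° = 0 → A_x = 62.6625 × 0.838671 = 52.55 kN.
ΣF_y = 0: A_y + T·sin33° − 60 = 0 → A_y = 60 − 62.6625 × 0.544639 = 25.87 kN.

T = 62.66 kN, A_x = 52.55 kN, A_y = 25.87 kN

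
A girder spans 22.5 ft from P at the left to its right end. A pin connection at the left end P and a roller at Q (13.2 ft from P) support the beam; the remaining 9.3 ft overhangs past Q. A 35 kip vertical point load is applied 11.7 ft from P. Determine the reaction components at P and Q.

P_x = 0, P_y = 3.977 kip, Q_y = 31.02 kip

ΣM about P: Q_y·13.2 − 35·11.7 = 0 → Q_y = 409.5/13.2 = 31.0227 ≈ 31.02 kip.
ΣF_y = 0: P_y + 31.0227 − 35 = 0 → P_y = 3.977 kip.
ΣF_x = 0: no horizontal applied forces, so P_x = 0.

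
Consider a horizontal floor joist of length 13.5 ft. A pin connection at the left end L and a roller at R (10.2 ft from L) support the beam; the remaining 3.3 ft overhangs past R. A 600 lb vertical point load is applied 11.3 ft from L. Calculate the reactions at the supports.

L_x = 0, L_y = -64.71 lb, R_y = 664.7 lb

ΣM about L: R_y·10.2 − 600·11.3 = 0 → R_y = 6780/10.2 = 664.706 ≈ 664.7 lb.
ΣF_y = 0: L_y + 664.706 − 600 = 0 → L_y = -64.71 lb.
ΣF_x = 0: no horizontal applied forces, so L_x = 0.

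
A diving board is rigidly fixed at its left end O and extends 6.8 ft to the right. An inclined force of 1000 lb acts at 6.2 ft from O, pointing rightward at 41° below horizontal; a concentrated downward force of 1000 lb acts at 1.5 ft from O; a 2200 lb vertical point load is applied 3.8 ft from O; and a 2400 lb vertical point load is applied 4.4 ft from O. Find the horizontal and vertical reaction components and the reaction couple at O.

ΣF_x = 0: O_x + 1000·cos41° = 0 → O_x = -754.7 lb.
ΣF_y = 0: O_y − 1000·sin41° − 1000 − 2200 − 2400 = 0 → O_y = 6256 lb.
ΣM about O: M_O − 1000·sin41°·6.2 − 1000·1.5 − 2200·3.8 − 2400·4.4 = 0 → M_O = 24490 lb·ft.

O_x = -754.7 lb, O_y = 6256 lb, M_O = 24490 lb·ft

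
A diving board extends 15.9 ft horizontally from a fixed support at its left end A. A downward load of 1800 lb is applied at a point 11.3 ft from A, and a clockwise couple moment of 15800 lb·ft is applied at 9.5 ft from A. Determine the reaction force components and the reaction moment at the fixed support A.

ΣF_x = 0: A_x = 0.
ΣF_y = 0: A_y − 1800 = 0 → A_y = 1800 lb.
ΣM about A: M_A − 1800·11.3 − 15800 = 0 → M_A = 36140 lb·ft.

A_x = 0, A_y = 1800 lb, M_A = 36140 lb·ft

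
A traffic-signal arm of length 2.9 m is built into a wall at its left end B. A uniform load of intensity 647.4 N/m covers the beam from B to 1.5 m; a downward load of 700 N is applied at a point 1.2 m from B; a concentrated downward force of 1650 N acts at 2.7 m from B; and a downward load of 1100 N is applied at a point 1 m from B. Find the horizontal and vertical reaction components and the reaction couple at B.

B_x = 0, B_y = 4421 N, M_B = 7123 N·m

Resultant of the distributed load: 647.4 × 1.5 = 971.1 N at 0.75 m from B.
ΣF_x = 0: B_x = 0.
ΣF_y = 0: B_y − 647.4·1.5 − 700 − 1650 − 1100 = 0 → B_y = 4421 N.
ΣM about B: M_B − (647.4·1.5)·0.75 − 700·1.2 − 1650·2.7 − 1100·1 = 0 → M_B = 7123 N·m.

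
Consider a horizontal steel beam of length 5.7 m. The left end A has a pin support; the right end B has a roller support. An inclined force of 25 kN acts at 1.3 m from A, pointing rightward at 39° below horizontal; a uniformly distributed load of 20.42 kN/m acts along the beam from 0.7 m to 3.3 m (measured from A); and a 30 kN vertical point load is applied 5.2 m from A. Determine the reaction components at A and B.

A_x = -19.43 kN, A_y = 49.24 kN, B_y = 49.59 kN

Resultant of the distributed load: 20.42 × 2.6 = 53.092 kN at 2 m from A.
Taking moments about A: B_y·5.7 − 25·sin39°·1.3 − (20.42·2.6)·2 − 30·5.2 = 0 → B_y = 282.637/5.7 = 49.5854 ≈ 49.59 kN.
ΣF_y = 0: A_y + 49.5854 − 25·sin39° − 20.42·2.6 − 30 = 0 → A_y = 49.24 kN.
ΣF_x = 0: A_x + 25·cos39° = 0 → A_x = -19.43 kN.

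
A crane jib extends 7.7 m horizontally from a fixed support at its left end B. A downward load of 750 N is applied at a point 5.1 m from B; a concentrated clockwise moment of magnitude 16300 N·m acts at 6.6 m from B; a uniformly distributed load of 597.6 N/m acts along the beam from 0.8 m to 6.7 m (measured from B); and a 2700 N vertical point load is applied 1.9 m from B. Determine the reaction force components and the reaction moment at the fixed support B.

B_x = 0, B_y = 6976 N, M_B = 38480 N·m

Resultant of the distributed load: 597.6 × 5.9 = 3525.84 N at 3.75 m from B.
ΣF_x = 0: B_x = 0.
ΣF_y = 0: B_y − 750 − 597.6·5.9 − 2700 = 0 → B_y = 6976 N.
ΣM about B: M_B − 750·5.1 − 16300 − (597.6·5.9)·3.75 − 2700·1.9 = 0 → M_B = 38480 N·m.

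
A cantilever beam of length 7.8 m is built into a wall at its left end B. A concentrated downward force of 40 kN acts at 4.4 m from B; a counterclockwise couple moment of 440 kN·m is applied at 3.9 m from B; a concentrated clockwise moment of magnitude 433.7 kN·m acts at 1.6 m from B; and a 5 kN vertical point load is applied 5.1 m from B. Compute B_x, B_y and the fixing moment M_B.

B_x = 0, B_y = 45.00 kN, M_B = 195.2 kN·m

ΣF_x = 0: B_x = 0.
ΣF_y = 0: B_y − 40 − 5 = 0 → B_y = 45.00 kN.
ΣM about B: M_B − 40·4.4 + 440 − 433.7 − 5·5.1 = 0 → M_B = 195.2 kN·m.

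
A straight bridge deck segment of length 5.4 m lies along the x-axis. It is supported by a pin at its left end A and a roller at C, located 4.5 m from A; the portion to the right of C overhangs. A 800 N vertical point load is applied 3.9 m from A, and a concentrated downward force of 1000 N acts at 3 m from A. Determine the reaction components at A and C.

A_x = 0, A_y = 440.0 N, C_y = 1360 N

Moments about A: C_y·4.5 − 800·3.9 − 1000·3 = 0 → C_y = 6120/4.5 = 1360 N.
ΣF_y = 0: A_y + 1360 − 800 − 1000 = 0 → A_y = 440.0 N.
ΣF_x = 0: no horizontal applied forces, so A_x = 0.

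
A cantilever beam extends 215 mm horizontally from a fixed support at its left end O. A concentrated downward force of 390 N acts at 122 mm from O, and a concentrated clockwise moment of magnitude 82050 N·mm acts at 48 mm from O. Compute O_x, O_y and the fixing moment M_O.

ΣF_x = 0: O_x = 0.
ΣF_y = 0: O_y − 390 = 0 → O_y = 390.0 N.
ΣM about O: M_O − 390·122 − 82050 = 0 → M_O = 129600 N·mm.

O_x = 0, O_y = 390.0 N, M_O = 129600 N·mm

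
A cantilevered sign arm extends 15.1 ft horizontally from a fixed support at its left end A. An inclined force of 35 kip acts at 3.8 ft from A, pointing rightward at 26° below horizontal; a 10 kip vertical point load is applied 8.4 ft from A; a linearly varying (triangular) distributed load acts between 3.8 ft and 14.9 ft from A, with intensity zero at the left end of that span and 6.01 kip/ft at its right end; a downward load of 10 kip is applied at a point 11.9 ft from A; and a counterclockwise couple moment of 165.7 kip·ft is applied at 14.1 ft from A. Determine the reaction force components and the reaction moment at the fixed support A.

A_x = -31.46 kip, A_y = 68.70 kip, M_A = 469.2 kip·ft

Resultant of the triangular load: ½ × 6.01 × 11.1 = 33.3555 kip, acting at 11.2 ft from A (one-third of the span from the peak).
ΣF_x = 0: A_x + 35·cos26° = 0 → A_x = -31.46 kip.
ΣF_y = 0: A_y − 35·sin26° − 10 − ½·6.01·11.1 − 10 = 0 → A_y = 68.70 kip.
ΣM about A: M_A − 35·sin26°·3.8 − 10·8.4 − (½·6.01·11.1)·11.2 − 10·11.9 + 165.7 = 0 → M_A = 469.2 kip·ft.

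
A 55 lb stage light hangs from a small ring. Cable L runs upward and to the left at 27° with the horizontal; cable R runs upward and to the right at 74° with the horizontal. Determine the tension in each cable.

T_L = 15.44 lb, T_R = 49.92 lb

ΣF_x = 0: −T_L·cos27° + T_R·cos74° = 0 → T_R = 3.23253·T_L.
ΣF_y = 0: T_L·sin27° + T_R·sin74° = 55.
Substitute: T_L·(0.45399 + 3.23253·0.961262) = 55 → T_L = 15.4438 ≈ 15.44 lb.
Then T_R = 3.23253 × 15.4438 = 49.92 lb.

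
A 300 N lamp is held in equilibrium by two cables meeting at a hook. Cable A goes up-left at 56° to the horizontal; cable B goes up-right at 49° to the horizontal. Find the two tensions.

ΣF_x = 0: −T_A·cos56° + T_B·cos49° = 0 → T_B = 0.852352·T_A.
ΣF_y = 0: T_A·sin56° + T_B·sin49° = 300.
Substitute: T_A·(0.829038 + 0.852352·0.75471) = 300 → T_A = 203.761 ≈ 203.8 N.
Then T_B = 0.852352 × 203.761 = 173.7 N.

T_A = 203.8 N, T_B = 173.7 N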